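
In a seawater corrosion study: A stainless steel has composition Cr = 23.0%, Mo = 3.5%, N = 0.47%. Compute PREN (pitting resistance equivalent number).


Apply the PREN formula: PREN = Cr + 3.3*Mo + 16*N
PREN = 23.0 + 3.3*3.5 + 16*0.47
PREN = 23.0 + 11.55 + 7.52 = 42.07

42.07


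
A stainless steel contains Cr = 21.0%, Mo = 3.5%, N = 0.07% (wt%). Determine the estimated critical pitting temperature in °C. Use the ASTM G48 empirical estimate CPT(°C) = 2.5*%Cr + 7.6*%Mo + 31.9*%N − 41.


Apply the ASTM G48 empirical CPT estimate: CPT(°C) = 2.5*%Cr + 7.6*%Mo + 31.9*%N − 41
2.5*21.0 = 52.5; 7.6*3.5 = 26.6; 31.9*0.07 = 2.233
CPT = 52.5 + 26.6 + 2.233 − 41 = 40.333 °C
Rounded to 0.1 °C: CPT ≈ 40.3 °C

40.3 °C


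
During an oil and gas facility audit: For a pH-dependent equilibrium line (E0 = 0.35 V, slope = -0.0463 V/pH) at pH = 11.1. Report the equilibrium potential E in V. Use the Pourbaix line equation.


Apply the Pourbaix line equation: E = E0 + slope*pH
E = 0.35 + (-0.0463)*11.1 = 0.35 + (-0.51393) = -0.16393 V
Rounded to 4 decimal places: E = -0.1639 V

-0.1639 V


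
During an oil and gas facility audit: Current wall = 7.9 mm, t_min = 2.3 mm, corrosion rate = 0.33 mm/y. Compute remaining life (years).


Apply the remaining-life relation: RL = (t_current − t_min) / CR
RL = (7.9 − 2.3) / 0.33 = 5.6 / 0.33 = 17.0 years

17.0 years


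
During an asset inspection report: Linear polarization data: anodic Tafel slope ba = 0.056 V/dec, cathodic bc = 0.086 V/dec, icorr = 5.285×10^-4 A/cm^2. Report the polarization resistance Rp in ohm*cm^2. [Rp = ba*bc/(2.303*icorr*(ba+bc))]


Apply the Stern-Geary equation: Rp = ba*bc / (2.303*icorr*(ba+bc))
ba*bc = 0.056*0.086 = 0.004816
ba+bc = 0.142; 2.303*icorr*(ba+bc) = 2.303*5.285×10^-4*0.142 = 1.7283324×10^-4
Rp = 0.004816 / 1.7283324×10^-4 = 27.9 ohm*cm^2

27.9 ohm*cm^2


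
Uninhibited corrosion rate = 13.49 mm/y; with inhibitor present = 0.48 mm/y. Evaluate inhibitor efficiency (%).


Apply the inhibitor-efficiency definition: IE = (CR_blank − CR_inh)/CR_blank × 100
IE = (13.49 − 0.48) / 13.49 × 100
IE = 13.01 / 13.49 × 100 = 96.4 %

96.4 %


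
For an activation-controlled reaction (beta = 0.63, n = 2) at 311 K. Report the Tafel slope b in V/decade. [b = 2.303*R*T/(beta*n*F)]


Apply the Tafel slope relation: b = 2.303*R*T/(beta*n*F)
Numerator: 2.303 * 8.314 * 311 = 5954.76
Denominator: 0.63 * 2 * 96485 = 121571.1
b = 5954.76 / 121571.1 = 0.049 V/decade

0.049 V/decade


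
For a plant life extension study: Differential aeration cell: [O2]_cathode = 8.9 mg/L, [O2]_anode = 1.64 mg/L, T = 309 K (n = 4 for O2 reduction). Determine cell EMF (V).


Apply the Nernst concentration-cell relation: E = (RT/nF)*ln(C_cathode/C_anode)
RT/nF = 8.314*309/(4*96485) = 0.00665654 V
ln(8.9/1.64) = 1.69136
E = 0.00665654 * 1.69136 = 0.01126 V

0.01126 V


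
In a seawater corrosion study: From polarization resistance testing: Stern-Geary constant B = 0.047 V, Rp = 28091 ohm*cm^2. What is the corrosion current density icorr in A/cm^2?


Apply the Stern-Geary relation: icorr = B / Rp
icorr = 0.047 / 28091 = 1.673×10^-6 A/cm^2

1.673×10^-6 A/cm^2


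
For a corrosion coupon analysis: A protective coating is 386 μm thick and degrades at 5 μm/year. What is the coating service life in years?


Service life = thickness / degradation rate
Life = 386 / 5 = 77.2 years

77.2 years


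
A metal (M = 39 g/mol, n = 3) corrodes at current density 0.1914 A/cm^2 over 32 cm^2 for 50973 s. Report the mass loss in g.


Apply Faraday's law: m = i*A*t*M / (n*F)
Total charge passed Q = i*A*t = 0.1914*32*50973 = 312199.4304 C
m = Q*M/(n*F) = 312199.4304*39/(3*96485) = 42.064 g

42.064 g


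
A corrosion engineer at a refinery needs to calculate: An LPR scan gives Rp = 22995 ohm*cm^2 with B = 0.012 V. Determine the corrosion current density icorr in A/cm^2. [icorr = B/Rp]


Apply the Stern-Geary relation: icorr = B / Rp
icorr = 0.012 / 22995 = 5.219×10^-7 A/cm^2

5.219×10^-7 A/cm^2


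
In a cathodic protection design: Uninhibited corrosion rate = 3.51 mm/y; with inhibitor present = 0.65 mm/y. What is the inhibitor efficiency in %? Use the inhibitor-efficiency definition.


Apply the inhibitor-efficiency definition: IE = (CR_blank − CR_inh)/CR_blank × 100
IE = (3.51 − 0.65) / 3.51 × 100
IE = 2.86 / 3.51 × 100 = 81.5 %

81.5 %


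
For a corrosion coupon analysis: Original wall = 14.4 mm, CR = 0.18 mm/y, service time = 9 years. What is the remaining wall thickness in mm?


Remaining wall = original − CR × time
t = 14.4 − 0.18*9 = 14.4 − 1.62 = 12.78 mm

12.78 mm


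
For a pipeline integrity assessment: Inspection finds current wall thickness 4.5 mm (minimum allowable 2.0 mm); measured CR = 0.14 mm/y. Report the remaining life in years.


Apply the remaining-life relation: RL = (t_current − t_min) / CR
RL = (4.5 − 2.0) / 0.14 = 2.5 / 0.14 = 17.9 years

17.9 years


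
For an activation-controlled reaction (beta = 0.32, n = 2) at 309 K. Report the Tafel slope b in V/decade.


Apply the Tafel slope relation: b = 2.303*R*T/(beta*n*F)
Numerator: 2.303 * 8.314 * 309 = 5916.47
Denominator: 0.32 * 2 * 96485 = 61750.4
b = 5916.47 / 61750.4 = 0.096 V/decade

0.096 V/decade


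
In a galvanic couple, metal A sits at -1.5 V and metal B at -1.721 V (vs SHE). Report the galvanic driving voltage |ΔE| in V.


Driving voltage is the absolute potential difference.
|ΔE| = |-1.5 − (-1.721)| = 0.221 V

0.221 V


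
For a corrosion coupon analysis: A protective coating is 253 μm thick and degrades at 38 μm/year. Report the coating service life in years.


Service life = thickness / degradation rate
Life = 253 / 38 = 6.7 years

6.7 years


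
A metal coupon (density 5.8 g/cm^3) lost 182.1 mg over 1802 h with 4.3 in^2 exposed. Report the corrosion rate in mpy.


Apply the mpy weight-loss relation: CR = 534 * W / (D * A * T)
Numerator: 534 * 182.1 = 97241.4
Denominator: 5.8 * 4.3 * 1802 = 44941.88
CR = 97241.4 / 44941.88 = 2.164 mpy

2.164 mpy


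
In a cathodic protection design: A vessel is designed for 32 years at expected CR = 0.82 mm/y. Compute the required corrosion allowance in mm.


Corrosion allowance = CR × design life
CA = 0.82 * 32 = 26.24 mm

26.24 mm


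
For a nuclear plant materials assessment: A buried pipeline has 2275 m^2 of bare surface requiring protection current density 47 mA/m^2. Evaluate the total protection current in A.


I = area * current density, then convert mA → A (÷1000)
I = 2275 * 47 / 1000 = 106.93 A

106.93 A


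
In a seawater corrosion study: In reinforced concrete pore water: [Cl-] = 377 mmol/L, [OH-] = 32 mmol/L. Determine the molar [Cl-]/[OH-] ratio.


Threshold parameter = [Cl-] / [OH-] (molar basis; both in mmol/L, so units cancel)
Ratio = 377 / 32 = 11.78

11.78


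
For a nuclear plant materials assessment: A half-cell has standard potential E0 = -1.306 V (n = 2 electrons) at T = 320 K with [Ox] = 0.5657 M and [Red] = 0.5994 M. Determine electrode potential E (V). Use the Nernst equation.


Apply the Nernst equation: E = E0 + (RT/nF)*ln([Ox]/[Red])
Step 1: RT/nF = 8.314*320/(2*96485) = 0.01378701 V
Step 2: [Ox]/[Red] = 0.5657/0.5994 = 0.943777
Step 3: ln(0.943777) = -0.057865
Step 4: correction = 0.01378701 * -0.057865 = -0.001 V
E = -1.306 + -0.001 = -1.307 V

-1.307 V


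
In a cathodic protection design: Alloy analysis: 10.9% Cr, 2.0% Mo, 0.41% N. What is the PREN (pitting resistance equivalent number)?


Apply the PREN formula: PREN = Cr + 3.3*Mo + 16*N
PREN = 10.9 + 3.3*2.0 + 16*0.41
PREN = 10.9 + 6.6 + 6.56 = 24.06

24.06


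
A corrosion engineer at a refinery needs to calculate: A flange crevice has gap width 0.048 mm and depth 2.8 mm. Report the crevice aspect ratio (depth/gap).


Aspect ratio = depth / gap
Ratio = 2.8 / 0.048 = 58.3

58.3


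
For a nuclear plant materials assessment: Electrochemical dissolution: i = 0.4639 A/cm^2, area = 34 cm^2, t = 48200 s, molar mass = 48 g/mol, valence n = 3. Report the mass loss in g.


Apply Faraday's law: m = i*A*t*M / (n*F)
Total charge passed Q = i*A*t = 0.4639*34*48200 = 760239.32 C
m = Q*M/(n*F) = 760239.32*48/(3*96485) = 126.0696 g

126.0696 g


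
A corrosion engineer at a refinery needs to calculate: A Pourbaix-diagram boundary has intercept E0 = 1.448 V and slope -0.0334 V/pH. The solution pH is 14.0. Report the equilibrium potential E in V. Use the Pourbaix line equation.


Apply the Pourbaix line equation: E = E0 + slope*pH
E = 1.448 + (-0.0334)*14.0 = 1.448 + (-0.4676) = 0.9804 V
Rounded to 3 decimal places: E = 0.980 V

0.980 V


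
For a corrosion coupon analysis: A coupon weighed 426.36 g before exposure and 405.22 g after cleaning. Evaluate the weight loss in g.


Weight loss = initial − final
WL = 426.36 − 405.22 = 21.14 g

21.14 g


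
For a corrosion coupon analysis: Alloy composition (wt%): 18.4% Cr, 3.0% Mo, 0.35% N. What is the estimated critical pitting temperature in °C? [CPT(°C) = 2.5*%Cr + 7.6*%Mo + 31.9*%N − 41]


Apply the ASTM G48 empirical CPT estimate: CPT(°C) = 2.5*%Cr + 7.6*%Mo + 31.9*%N − 41
2.5*18.4 = 46; 7.6*3.0 = 22.8; 31.9*0.35 = 11.165
CPT = 46 + 22.8 + 11.165 − 41 = 38.965 °C
Rounded to 0.1 °C: CPT ≈ 39.0 °C

39.0 °C


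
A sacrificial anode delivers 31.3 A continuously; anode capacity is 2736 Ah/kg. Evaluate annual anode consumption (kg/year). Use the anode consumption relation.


Annual consumption = current * hours per year / capacity
Rate = 31.3 * 8760 / 2736 = 100.2 kg/year

100.2 kg/year


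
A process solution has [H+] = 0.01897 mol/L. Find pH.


pH = −log10[H+]
pH = −log10(0.01897) = 1.72

1.72


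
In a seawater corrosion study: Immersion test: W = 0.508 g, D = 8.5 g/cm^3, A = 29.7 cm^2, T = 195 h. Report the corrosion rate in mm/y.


Apply the mm/y weight-loss relation: CR = 87600 * W / (D * A * T)
Numerator: 87600 * 0.508 = 44500.8
Denominator: 8.5 * 29.7 * 195 = 49227.75
CR = 44500.8 / 49227.75 = 0.90398 mm/y

0.90398 mm/y


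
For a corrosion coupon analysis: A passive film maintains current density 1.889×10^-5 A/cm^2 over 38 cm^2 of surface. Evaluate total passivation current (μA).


I = i_pass * A, then convert A → μA (×10^6)
I = 1.889×10^-5 * 38 * 10^6 = 717.82 μA

717.82 μA


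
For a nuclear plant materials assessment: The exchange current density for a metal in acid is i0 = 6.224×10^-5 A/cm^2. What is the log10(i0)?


i0 = 6.224×10^-5 A/cm^2
log10(i0) = -4.206

-4.206


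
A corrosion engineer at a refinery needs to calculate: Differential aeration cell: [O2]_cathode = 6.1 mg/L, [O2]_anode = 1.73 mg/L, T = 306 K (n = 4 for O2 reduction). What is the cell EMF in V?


Apply the Nernst concentration-cell relation: E = (RT/nF)*ln(C_cathode/C_anode)
RT/nF = 8.314*306/(4*96485) = 0.00659192 V
ln(6.1/1.73) = 1.26017
E = 0.00659192 * 1.26017 = 0.00831 V

0.00831 V


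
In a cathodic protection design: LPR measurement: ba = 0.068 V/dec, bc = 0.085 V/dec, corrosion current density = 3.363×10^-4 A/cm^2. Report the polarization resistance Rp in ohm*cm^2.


Apply the Stern-Geary equation: Rp = ba*bc / (2.303*icorr*(ba+bc))
ba*bc = 0.068*0.085 = 0.00578
ba+bc = 0.153; 2.303*icorr*(ba+bc) = 2.303*3.363×10^-4*0.153 = 1.1849833×10^-4
Rp = 0.00578 / 1.1849833×10^-4 = 48.8 ohm*cm^2

48.8 ohm*cm^2


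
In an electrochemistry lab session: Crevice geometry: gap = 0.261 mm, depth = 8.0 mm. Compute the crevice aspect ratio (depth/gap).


Aspect ratio = depth / gap
Ratio = 8.0 / 0.261 = 30.7

30.7


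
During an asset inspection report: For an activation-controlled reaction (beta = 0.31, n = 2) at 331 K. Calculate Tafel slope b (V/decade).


Apply the Tafel slope relation: b = 2.303*R*T/(beta*n*F)
Numerator: 2.303 * 8.314 * 331 = 6337.7
Denominator: 0.31 * 2 * 96485 = 59820.7
b = 6337.7 / 59820.7 = 0.106 V/decade

0.106 V/decade


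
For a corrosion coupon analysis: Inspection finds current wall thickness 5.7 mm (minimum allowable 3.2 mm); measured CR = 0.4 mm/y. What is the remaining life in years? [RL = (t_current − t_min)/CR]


Apply the remaining-life relation: RL = (t_current − t_min) / CR
RL = (5.7 − 3.2) / 0.4 = 2.5 / 0.4 = 6.3 years

6.3 years


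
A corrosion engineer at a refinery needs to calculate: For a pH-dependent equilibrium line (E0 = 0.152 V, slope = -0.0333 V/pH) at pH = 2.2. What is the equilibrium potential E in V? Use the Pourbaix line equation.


Apply the Pourbaix line equation: E = E0 + slope*pH
E = 0.152 + (-0.0333)*2.2 = 0.152 + (-0.07326) = 0.07874 V
Rounded to 4 decimal places: E = 0.0787 V

0.0787 V


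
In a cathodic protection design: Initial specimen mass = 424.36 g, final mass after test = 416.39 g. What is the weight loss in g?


Weight loss = initial − final
WL = 424.36 − 416.39 = 7.97 g

7.97 g


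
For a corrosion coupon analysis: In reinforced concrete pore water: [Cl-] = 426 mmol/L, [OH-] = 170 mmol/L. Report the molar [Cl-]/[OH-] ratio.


Threshold parameter = [Cl-] / [OH-] (molar basis; both in mmol/L, so units cancel)
Ratio = 426 / 170 = 2.51

2.51


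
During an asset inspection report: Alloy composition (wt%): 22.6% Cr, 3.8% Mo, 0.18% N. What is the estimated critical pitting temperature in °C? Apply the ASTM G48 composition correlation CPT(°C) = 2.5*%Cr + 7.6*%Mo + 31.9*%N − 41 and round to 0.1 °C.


Apply the ASTM G48 empirical CPT estimate: CPT(°C) = 2.5*%Cr + 7.6*%Mo + 31.9*%N − 41
2.5*22.6 = 56.5; 7.6*3.8 = 28.88; 31.9*0.18 = 5.742
CPT = 56.5 + 28.88 + 5.742 − 41 = 50.122 °C
Rounded to 0.1 °C: CPT ≈ 50.1 °C

50.1 °C


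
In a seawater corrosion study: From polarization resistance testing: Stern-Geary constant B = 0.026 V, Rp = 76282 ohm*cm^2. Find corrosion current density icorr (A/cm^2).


Apply the Stern-Geary relation: icorr = B / Rp
icorr = 0.026 / 76282 = 3.408×10^-7 A/cm^2

3.408×10^-7 A/cm^2


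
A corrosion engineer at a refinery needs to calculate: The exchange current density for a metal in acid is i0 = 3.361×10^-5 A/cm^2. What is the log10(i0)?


i0 = 3.361×10^-5 A/cm^2
log10(i0) = -4.474

-4.474


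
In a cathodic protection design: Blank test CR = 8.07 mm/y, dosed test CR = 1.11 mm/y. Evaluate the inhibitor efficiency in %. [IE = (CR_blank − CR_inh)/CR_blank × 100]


Apply the inhibitor-efficiency definition: IE = (CR_blank − CR_inh)/CR_blank × 100
IE = (8.07 − 1.11) / 8.07 × 100
IE = 6.96 / 8.07 × 100 = 86.2 %

86.2 %


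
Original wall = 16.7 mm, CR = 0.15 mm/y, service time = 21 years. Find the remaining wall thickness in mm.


Remaining wall = original − CR × time
t = 16.7 − 0.15*21 = 16.7 − 3.15 = 13.55 mm

13.55 mm


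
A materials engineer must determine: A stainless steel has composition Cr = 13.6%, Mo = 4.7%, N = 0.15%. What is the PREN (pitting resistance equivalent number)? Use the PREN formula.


Apply the PREN formula: PREN = Cr + 3.3*Mo + 16*N
PREN = 13.6 + 3.3*4.7 + 16*0.15
PREN = 13.6 + 15.51 + 2.4 = 31.51

31.51


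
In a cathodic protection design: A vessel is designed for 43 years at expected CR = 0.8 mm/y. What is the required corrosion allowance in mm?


Corrosion allowance = CR × design life
CA = 0.8 * 43 = 34.4 mm

34.4 mm


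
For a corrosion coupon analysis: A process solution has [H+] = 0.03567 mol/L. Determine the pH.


pH = −log10[H+]
pH = −log10(0.03567) = 1.45

1.45


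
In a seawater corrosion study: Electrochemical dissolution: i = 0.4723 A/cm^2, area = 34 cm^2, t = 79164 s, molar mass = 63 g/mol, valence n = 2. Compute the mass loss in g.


Apply Faraday's law: m = i*A*t*M / (n*F)
Total charge passed Q = i*A*t = 0.4723*34*79164 = 1271231.3448 C
m = Q*M/(n*F) = 1271231.3448*63/(2*96485) = 415.026 g

415.026 g


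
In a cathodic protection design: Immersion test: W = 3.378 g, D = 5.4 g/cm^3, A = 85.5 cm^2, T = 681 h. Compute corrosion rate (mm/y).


Apply the mm/y weight-loss relation: CR = 87600 * W / (D * A * T)
Numerator: 87600 * 3.378 = 295912.8
Denominator: 5.4 * 85.5 * 681 = 314417.7
CR = 295912.8 / 314417.7 = 0.941145 mm/y

0.941145 mm/y


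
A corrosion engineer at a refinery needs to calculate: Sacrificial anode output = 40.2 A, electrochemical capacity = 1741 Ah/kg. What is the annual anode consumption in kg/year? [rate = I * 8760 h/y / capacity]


Annual consumption = current * hours per year / capacity
Rate = 40.2 * 8760 / 1741 = 202.3 kg/year

202.3 kg/year


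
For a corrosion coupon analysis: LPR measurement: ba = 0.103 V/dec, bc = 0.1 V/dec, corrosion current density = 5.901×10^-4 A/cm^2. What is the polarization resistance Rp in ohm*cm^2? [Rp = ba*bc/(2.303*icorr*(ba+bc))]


Apply the Stern-Geary equation: Rp = ba*bc / (2.303*icorr*(ba+bc))
ba*bc = 0.103*0.1 = 0.0103
ba+bc = 0.203; 2.303*icorr*(ba+bc) = 2.303*5.901×10^-4*0.203 = 2.7587706×10^-4
Rp = 0.0103 / 2.7587706×10^-4 = 37.3 ohm*cm^2

37.3 ohm*cm^2


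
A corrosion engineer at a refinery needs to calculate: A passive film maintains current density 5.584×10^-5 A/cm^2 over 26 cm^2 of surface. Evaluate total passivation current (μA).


I = i_pass * A, then convert A → μA (×10^6)
I = 5.584×10^-5 * 26 * 10^6 = 1451.84 μA

1451.84 μA


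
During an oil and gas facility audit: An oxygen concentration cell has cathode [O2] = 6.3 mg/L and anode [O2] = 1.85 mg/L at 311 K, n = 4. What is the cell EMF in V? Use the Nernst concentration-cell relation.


Apply the Nernst concentration-cell relation: E = (RT/nF)*ln(C_cathode/C_anode)
RT/nF = 8.314*311/(4*96485) = 0.00669963 V
ln(6.3/1.85) = 1.22536
E = 0.00669963 * 1.22536 = 0.00821 V

0.00821 V


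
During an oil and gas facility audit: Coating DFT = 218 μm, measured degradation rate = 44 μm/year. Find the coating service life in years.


Service life = thickness / degradation rate
Life = 218 / 44 = 5.0 years

5.0 years


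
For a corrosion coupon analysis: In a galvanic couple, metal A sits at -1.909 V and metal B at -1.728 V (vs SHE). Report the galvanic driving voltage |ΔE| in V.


Driving voltage is the absolute potential difference.
|ΔE| = |-1.909 − (-1.728)| = 0.181 V

0.181 V


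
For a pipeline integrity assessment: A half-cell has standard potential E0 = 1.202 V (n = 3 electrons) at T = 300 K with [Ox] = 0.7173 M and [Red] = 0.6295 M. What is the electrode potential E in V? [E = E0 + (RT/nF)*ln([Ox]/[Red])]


Apply the Nernst equation: E = E0 + (RT/nF)*ln([Ox]/[Red])
Step 1: RT/nF = 8.314*300/(3*96485) = 0.00861688 V
Step 2: [Ox]/[Red] = 0.7173/0.6295 = 1.139476
Step 3: ln(1.139476) = 0.130569
Step 4: correction = 0.00861688 * 0.130569 = 0.001 V
E = 1.202 + 0.001 = 1.203 V

1.203 V


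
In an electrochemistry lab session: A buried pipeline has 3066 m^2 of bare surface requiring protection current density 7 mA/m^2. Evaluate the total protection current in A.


I = area * current density, then convert mA → A (÷1000)
I = 3066 * 7 / 1000 = 21.46 A

21.46 A


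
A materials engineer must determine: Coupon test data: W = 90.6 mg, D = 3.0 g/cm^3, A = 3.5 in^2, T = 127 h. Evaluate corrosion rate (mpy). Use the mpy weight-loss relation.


Apply the mpy weight-loss relation: CR = 534 * W / (D * A * T)
Numerator: 534 * 90.6 = 48380.4
Denominator: 3.0 * 3.5 * 127 = 1333.5
CR = 48380.4 / 1333.5 = 36.281 mpy

36.281 mpy


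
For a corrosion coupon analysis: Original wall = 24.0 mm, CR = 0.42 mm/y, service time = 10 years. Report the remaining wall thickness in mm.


Remaining wall = original − CR × time
t = 24.0 − 0.42*10 = 24.0 − 4.2 = 19.8 mm

19.8 mm


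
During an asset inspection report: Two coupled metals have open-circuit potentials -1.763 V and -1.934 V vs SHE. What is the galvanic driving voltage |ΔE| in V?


Driving voltage is the absolute potential difference.
|ΔE| = |-1.763 − (-1.934)| = 0.171 V

0.171 V


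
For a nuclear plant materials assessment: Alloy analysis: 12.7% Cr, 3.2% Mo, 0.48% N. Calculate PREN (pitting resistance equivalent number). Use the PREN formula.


Apply the PREN formula: PREN = Cr + 3.3*Mo + 16*N
PREN = 12.7 + 3.3*3.2 + 16*0.48
PREN = 12.7 + 10.56 + 7.68 = 30.94

30.94


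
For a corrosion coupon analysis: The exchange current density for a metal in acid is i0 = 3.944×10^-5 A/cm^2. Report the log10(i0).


i0 = 3.944×10^-5 A/cm^2
log10(i0) = -4.404

-4.404


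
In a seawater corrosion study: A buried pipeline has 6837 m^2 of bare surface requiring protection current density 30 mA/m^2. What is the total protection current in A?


I = area * current density, then convert mA → A (÷1000)
I = 6837 * 30 / 1000 = 205.11 A

205.11 A


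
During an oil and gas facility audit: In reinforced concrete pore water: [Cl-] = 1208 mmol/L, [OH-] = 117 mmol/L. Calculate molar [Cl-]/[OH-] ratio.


Threshold parameter = [Cl-] / [OH-] (molar basis; both in mmol/L, so units cancel)
Ratio = 1208 / 117 = 10.32

10.32


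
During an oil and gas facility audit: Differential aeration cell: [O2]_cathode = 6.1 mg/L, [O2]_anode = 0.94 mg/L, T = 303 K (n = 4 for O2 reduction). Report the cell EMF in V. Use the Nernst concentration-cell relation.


Apply the Nernst concentration-cell relation: E = (RT/nF)*ln(C_cathode/C_anode)
RT/nF = 8.314*303/(4*96485) = 0.00652729 V
ln(6.1/0.94) = 1.87016
E = 0.00652729 * 1.87016 = 0.01221 V

0.01221 V


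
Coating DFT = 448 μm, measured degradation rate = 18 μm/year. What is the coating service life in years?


Service life = thickness / degradation rate
Life = 448 / 18 = 24.9 years

24.9 years


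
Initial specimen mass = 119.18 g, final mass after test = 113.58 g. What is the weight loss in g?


Weight loss = initial − final
WL = 119.18 − 113.58 = 5.6 g

5.6 g


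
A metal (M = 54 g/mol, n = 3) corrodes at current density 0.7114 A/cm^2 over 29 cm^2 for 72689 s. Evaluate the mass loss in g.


Apply Faraday's law: m = i*A*t*M / (n*F)
Total charge passed Q = i*A*t = 0.7114*29*72689 = 1499617.6834 C
m = Q*M/(n*F) = 1499617.6834*54/(3*96485) = 279.76492 g

279.76492 g


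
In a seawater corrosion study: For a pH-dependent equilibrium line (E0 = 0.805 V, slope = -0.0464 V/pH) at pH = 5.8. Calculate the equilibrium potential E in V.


Apply the Pourbaix line equation: E = E0 + slope*pH
E = 0.805 + (-0.0464)*5.8 = 0.805 + (-0.26912) = 0.53588 V
Rounded to 4 decimal places: E = 0.5359 V

0.5359 V


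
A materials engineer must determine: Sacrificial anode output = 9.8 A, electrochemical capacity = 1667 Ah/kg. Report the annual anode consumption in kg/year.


Annual consumption = current * hours per year / capacity
Rate = 9.8 * 8760 / 1667 = 51.5 kg/year

51.5 kg/year


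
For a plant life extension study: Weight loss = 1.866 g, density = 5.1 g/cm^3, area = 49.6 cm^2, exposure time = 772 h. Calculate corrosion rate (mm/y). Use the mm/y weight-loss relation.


Apply the mm/y weight-loss relation: CR = 87600 * W / (D * A * T)
Numerator: 87600 * 1.866 = 163461.6
Denominator: 5.1 * 49.6 * 772 = 195285.12
CR = 163461.6 / 195285.12 = 0.83704 mm/y

0.83704 mm/y


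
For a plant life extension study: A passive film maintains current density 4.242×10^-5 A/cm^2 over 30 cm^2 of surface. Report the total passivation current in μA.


I = i_pass * A, then convert A → μA (×10^6)
I = 4.242×10^-5 * 30 * 10^6 = 1272.6 μA

1272.6 μA


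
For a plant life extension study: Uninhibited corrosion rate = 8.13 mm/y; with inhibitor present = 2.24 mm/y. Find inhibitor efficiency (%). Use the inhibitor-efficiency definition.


Apply the inhibitor-efficiency definition: IE = (CR_blank − CR_inh)/CR_blank × 100
IE = (8.13 − 2.24) / 8.13 × 100
IE = 5.89 / 8.13 × 100 = 72.4 %

72.4 %


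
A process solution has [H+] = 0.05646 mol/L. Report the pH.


pH = −log10[H+]
pH = −log10(0.05646) = 1.25

1.25


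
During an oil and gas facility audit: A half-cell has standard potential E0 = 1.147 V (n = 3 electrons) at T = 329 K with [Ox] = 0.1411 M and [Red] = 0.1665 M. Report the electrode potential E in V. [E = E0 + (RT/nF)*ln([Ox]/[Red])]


Apply the Nernst equation: E = E0 + (RT/nF)*ln([Ox]/[Red])
Step 1: RT/nF = 8.314*329/(3*96485) = 0.00944985 V
Step 2: [Ox]/[Red] = 0.1411/0.1665 = 0.847447
Step 3: ln(0.847447) = -0.165527
Step 4: correction = 0.00944985 * -0.165527 = -0.0016 V
E = 1.147 + -0.0016 = 1.1454 V

1.1454 V


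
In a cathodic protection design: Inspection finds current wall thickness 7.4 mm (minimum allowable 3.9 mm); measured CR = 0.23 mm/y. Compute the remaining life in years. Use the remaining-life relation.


Apply the remaining-life relation: RL = (t_current − t_min) / CR
RL = (7.4 − 3.9) / 0.23 = 3.5 / 0.23 = 15.2 years

15.2 years


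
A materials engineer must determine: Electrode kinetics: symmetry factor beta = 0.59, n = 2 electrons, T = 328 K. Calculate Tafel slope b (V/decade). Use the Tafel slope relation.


Apply the Tafel slope relation: b = 2.303*R*T/(beta*n*F)
Numerator: 2.303 * 8.314 * 328 = 6280.26
Denominator: 0.59 * 2 * 96485 = 113852.3
b = 6280.26 / 113852.3 = 0.0552 V/decade

0.0552 V/decade


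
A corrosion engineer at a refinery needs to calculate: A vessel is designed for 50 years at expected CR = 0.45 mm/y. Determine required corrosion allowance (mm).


Corrosion allowance = CR × design life
CA = 0.45 * 50 = 22.5 mm

22.5 mm


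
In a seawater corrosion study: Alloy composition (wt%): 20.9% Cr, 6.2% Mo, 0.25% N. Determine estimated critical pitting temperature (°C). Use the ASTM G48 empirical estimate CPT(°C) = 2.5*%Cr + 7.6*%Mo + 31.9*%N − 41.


Apply the ASTM G48 empirical CPT estimate: CPT(°C) = 2.5*%Cr + 7.6*%Mo + 31.9*%N − 41
2.5*20.9 = 52.25; 7.6*6.2 = 47.12; 31.9*0.25 = 7.975
CPT = 52.25 + 47.12 + 7.975 − 41 = 66.345 °C
Rounded to 0.1 °C: CPT ≈ 66.3 °C

66.3 °C


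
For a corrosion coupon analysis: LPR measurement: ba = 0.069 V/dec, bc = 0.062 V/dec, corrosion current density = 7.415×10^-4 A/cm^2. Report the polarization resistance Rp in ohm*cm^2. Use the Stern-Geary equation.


Apply the Stern-Geary equation: Rp = ba*bc / (2.303*icorr*(ba+bc))
ba*bc = 0.069*0.062 = 0.004278
ba+bc = 0.131; 2.303*icorr*(ba+bc) = 2.303*7.415×10^-4*0.131 = 2.2370536×10^-4
Rp = 0.004278 / 2.2370536×10^-4 = 19.12 ohm*cm^2

19.12 ohm*cm^2


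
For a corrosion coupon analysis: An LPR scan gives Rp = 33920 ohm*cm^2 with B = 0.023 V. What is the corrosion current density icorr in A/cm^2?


Apply the Stern-Geary relation: icorr = B / Rp
icorr = 0.023 / 33920 = 6.781×10^-7 A/cm^2

6.781×10^-7 A/cm^2


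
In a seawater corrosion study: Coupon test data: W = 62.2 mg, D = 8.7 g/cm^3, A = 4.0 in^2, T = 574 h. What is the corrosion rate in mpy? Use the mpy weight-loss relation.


Apply the mpy weight-loss relation: CR = 534 * W / (D * A * T)
Numerator: 534 * 62.2 = 33214.8
Denominator: 8.7 * 4.0 * 574 = 19975.2
CR = 33214.8 / 19975.2 = 1.663 mpy

1.663 mpy


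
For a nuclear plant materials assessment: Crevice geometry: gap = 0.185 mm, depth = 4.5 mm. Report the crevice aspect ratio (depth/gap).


Aspect ratio = depth / gap
Ratio = 4.5 / 0.185 = 24.3

24.3


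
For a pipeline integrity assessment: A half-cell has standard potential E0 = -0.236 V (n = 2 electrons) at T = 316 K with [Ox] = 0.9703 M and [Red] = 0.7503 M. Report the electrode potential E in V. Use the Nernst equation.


Apply the Nernst equation: E = E0 + (RT/nF)*ln([Ox]/[Red])
Step 1: RT/nF = 8.314*316/(2*96485) = 0.01361468 V
Step 2: [Ox]/[Red] = 0.9703/0.7503 = 1.293216
Step 3: ln(1.293216) = 0.257132
Step 4: correction = 0.01361468 * 0.257132 = 0.004 V
E = -0.236 + 0.004 = -0.232 V

-0.232 V


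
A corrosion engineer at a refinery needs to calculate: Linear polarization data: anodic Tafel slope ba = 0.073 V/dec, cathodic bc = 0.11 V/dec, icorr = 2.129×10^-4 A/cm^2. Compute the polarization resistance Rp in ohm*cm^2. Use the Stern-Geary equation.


Apply the Stern-Geary equation: Rp = ba*bc / (2.303*icorr*(ba+bc))
ba*bc = 0.073*0.11 = 0.00803
ba+bc = 0.183; 2.303*icorr*(ba+bc) = 2.303*2.129×10^-4*0.183 = 8.9726492×10^-5
Rp = 0.00803 / 8.9726492×10^-5 = 89.5 ohm*cm^2

89.5 ohm*cm^2


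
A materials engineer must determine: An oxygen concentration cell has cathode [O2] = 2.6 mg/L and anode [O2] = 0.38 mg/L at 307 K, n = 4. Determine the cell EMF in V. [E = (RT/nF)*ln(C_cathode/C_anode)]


Apply the Nernst concentration-cell relation: E = (RT/nF)*ln(C_cathode/C_anode)
RT/nF = 8.314*307/(4*96485) = 0.00661346 V
ln(2.6/0.38) = 1.9231
E = 0.00661346 * 1.9231 = 0.01272 V

0.01272 V


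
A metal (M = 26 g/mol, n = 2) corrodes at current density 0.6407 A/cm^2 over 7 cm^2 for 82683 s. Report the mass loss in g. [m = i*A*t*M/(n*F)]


Apply Faraday's law: m = i*A*t*M / (n*F)
Total charge passed Q = i*A*t = 0.6407*7*82683 = 370824.9867 C
m = Q*M/(n*F) = 370824.9867*26/(2*96485) = 49.96346 g

49.96346 g


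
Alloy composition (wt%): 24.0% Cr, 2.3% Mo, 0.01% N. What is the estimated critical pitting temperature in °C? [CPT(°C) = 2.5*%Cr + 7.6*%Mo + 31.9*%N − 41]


Apply the ASTM G48 empirical CPT estimate: CPT(°C) = 2.5*%Cr + 7.6*%Mo + 31.9*%N − 41
2.5*24.0 = 60; 7.6*2.3 = 17.48; 31.9*0.01 = 0.319
CPT = 60 + 17.48 + 0.319 − 41 = 36.799 °C
Rounded to 0.1 °C: CPT ≈ 36.8 °C

36.8 °C


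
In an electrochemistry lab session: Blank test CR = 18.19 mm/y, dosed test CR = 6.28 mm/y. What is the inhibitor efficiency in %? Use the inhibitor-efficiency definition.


Apply the inhibitor-efficiency definition: IE = (CR_blank − CR_inh)/CR_blank × 100
IE = (18.19 − 6.28) / 18.19 × 100
IE = 11.91 / 18.19 × 100 = 65.5 %

65.5 %


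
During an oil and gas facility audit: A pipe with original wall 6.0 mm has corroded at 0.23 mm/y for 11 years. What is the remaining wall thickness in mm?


Remaining wall = original − CR × time
t = 6.0 − 0.23*11 = 6.0 − 2.53 = 3.47 mm

3.47 mm


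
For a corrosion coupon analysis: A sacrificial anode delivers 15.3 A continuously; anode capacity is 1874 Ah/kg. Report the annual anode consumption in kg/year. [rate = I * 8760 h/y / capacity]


Annual consumption = current * hours per year / capacity
Rate = 15.3 * 8760 / 1874 = 71.5 kg/year

71.5 kg/year


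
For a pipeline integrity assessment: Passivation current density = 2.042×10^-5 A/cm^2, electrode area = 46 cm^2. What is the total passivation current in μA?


I = i_pass * A, then convert A → μA (×10^6)
I = 2.042×10^-5 * 46 * 10^6 = 939.32 μA

939.32 μA


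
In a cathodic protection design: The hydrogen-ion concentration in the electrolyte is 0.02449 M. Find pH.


pH = −log10[H+]
pH = −log10(0.02449) = 1.61

1.61


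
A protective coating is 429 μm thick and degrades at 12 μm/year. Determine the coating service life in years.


Service life = thickness / degradation rate
Life = 429 / 12 = 35.8 years

35.8 years


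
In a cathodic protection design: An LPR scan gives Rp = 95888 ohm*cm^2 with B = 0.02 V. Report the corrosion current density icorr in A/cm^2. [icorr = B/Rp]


Apply the Stern-Geary relation: icorr = B / Rp
icorr = 0.02 / 95888 = 2.086×10^-7 A/cm^2

2.086×10^-7 A/cm^2


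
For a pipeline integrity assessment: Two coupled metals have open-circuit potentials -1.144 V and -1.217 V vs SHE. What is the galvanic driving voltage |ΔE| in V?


Driving voltage is the absolute potential difference.
|ΔE| = |-1.144 − (-1.217)| = 0.073 V

0.073 V


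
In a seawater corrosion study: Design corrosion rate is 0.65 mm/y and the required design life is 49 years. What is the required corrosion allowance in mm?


Corrosion allowance = CR × design life
CA = 0.65 * 49 = 31.85 mm

31.85 mm


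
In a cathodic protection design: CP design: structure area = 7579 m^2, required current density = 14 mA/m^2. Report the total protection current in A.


I = area * current density, then convert mA → A (÷1000)
I = 7579 * 14 / 1000 = 106.11 A

106.11 A


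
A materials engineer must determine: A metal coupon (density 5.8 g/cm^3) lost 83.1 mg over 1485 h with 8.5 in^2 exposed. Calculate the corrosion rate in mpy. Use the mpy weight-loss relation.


Apply the mpy weight-loss relation: CR = 534 * W / (D * A * T)
Numerator: 534 * 83.1 = 44375.4
Denominator: 5.8 * 8.5 * 1485 = 73210.5
CR = 44375.4 / 73210.5 = 0.6061 mpy

0.6061 mpy


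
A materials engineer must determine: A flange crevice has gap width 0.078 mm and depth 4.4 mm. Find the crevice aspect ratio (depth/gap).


Aspect ratio = depth / gap
Ratio = 4.4 / 0.078 = 56.4

56.4


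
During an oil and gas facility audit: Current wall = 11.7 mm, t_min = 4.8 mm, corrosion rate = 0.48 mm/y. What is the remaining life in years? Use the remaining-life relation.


Apply the remaining-life relation: RL = (t_current − t_min) / CR
RL = (11.7 − 4.8) / 0.48 = 6.9 / 0.48 = 14.4 years

14.4 years


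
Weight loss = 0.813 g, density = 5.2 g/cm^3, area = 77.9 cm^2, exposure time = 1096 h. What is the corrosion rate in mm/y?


Apply the mm/y weight-loss relation: CR = 87600 * W / (D * A * T)
Numerator: 87600 * 0.813 = 71218.8
Denominator: 5.2 * 77.9 * 1096 = 443967.68
CR = 71218.8 / 443967.68 = 0.1604 mm/y

0.1604 mm/y


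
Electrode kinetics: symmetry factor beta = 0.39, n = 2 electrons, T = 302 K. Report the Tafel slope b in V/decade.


Apply the Tafel slope relation: b = 2.303*R*T/(beta*n*F)
Numerator: 2.303 * 8.314 * 302 = 5782.44
Denominator: 0.39 * 2 * 96485 = 75258.3
b = 5782.44 / 75258.3 = 0.0768 V/decade

0.0768 V/decade


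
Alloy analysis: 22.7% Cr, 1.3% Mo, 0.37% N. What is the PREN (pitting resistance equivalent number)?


Apply the PREN formula: PREN = Cr + 3.3*Mo + 16*N
PREN = 22.7 + 3.3*1.3 + 16*0.37
PREN = 22.7 + 4.29 + 5.92 = 32.91

32.91


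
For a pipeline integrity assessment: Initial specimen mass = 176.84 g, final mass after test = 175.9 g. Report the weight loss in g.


Weight loss = initial − final
WL = 176.84 − 175.9 = 0.94 g

0.94 g


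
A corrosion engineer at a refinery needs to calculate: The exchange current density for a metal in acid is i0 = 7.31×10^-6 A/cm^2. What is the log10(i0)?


i0 = 7.31×10^-6 A/cm^2
log10(i0) = -5.136

-5.136


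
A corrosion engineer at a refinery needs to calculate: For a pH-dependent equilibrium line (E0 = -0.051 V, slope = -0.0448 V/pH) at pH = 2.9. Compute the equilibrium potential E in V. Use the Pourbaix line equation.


Apply the Pourbaix line equation: E = E0 + slope*pH
E = -0.051 + (-0.0448)*2.9 = -0.051 + (-0.12992) = -0.18092 V
Rounded to 4 decimal places: E = -0.1809 V

-0.1809 V


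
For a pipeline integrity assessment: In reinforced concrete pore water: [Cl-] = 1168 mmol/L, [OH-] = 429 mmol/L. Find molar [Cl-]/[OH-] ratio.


Threshold parameter = [Cl-] / [OH-] (molar basis; both in mmol/L, so units cancel)
Ratio = 1168 / 429 = 2.72

2.72


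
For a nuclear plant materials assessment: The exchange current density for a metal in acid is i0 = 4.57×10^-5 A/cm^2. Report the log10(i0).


i0 = 4.57×10^-5 A/cm^2
log10(i0) = -4.34

-4.34


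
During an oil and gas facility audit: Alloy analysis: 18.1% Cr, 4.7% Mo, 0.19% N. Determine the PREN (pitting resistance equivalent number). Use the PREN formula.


Apply the PREN formula: PREN = Cr + 3.3*Mo + 16*N
PREN = 18.1 + 3.3*4.7 + 16*0.19
PREN = 18.1 + 15.51 + 3.04 = 36.65

36.65


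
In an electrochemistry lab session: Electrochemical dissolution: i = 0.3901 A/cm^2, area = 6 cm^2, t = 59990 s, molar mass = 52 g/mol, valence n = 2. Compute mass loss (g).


Apply Faraday's law: m = i*A*t*M / (n*F)
Total charge passed Q = i*A*t = 0.3901*6*59990 = 140412.594 C
m = Q*M/(n*F) = 140412.594*52/(2*96485) = 37.83725 g

37.83725 g


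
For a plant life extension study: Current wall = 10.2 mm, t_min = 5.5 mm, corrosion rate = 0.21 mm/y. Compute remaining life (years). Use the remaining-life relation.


Apply the remaining-life relation: RL = (t_current − t_min) / CR
RL = (10.2 − 5.5) / 0.21 = 4.7 / 0.21 = 22.4 years

22.4 years


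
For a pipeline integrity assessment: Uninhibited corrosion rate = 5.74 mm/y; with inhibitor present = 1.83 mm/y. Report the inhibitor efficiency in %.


Apply the inhibitor-efficiency definition: IE = (CR_blank − CR_inh)/CR_blank × 100
IE = (5.74 − 1.83) / 5.74 × 100
IE = 3.91 / 5.74 × 100 = 68.1 %

68.1 %


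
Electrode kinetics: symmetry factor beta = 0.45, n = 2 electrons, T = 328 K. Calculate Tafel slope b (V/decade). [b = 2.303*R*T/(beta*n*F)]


Apply the Tafel slope relation: b = 2.303*R*T/(beta*n*F)
Numerator: 2.303 * 8.314 * 328 = 6280.26
Denominator: 0.45 * 2 * 96485 = 86836.5
b = 6280.26 / 86836.5 = 0.072 V/decade

0.072 V/decade


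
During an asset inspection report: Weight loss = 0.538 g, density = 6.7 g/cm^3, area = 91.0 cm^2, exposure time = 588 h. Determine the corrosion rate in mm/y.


Apply the mm/y weight-loss relation: CR = 87600 * W / (D * A * T)
Numerator: 87600 * 0.538 = 47128.8
Denominator: 6.7 * 91.0 * 588 = 358503.6
CR = 47128.8 / 358503.6 = 0.1315 mm/y

0.1315 mm/y


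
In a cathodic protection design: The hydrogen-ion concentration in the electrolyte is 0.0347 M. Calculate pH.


pH = −log10[H+]
pH = −log10(0.0347) = 1.46

1.46


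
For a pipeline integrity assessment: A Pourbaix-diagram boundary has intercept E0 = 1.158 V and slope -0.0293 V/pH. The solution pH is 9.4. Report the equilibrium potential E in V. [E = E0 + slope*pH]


Apply the Pourbaix line equation: E = E0 + slope*pH
E = 1.158 + (-0.0293)*9.4 = 1.158 + (-0.27542) = 0.88258 V
Rounded to 4 decimal places: E = 0.8826 V

0.8826 V


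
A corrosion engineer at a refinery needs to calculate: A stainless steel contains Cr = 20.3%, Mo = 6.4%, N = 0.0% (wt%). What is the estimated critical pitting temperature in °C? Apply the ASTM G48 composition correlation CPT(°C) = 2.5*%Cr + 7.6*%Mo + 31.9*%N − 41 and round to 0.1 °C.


Apply the ASTM G48 empirical CPT estimate: CPT(°C) = 2.5*%Cr + 7.6*%Mo + 31.9*%N − 41
2.5*20.3 = 50.75; 7.6*6.4 = 48.64; 31.9*0.0 = 0
CPT = 50.75 + 48.64 + 0 − 41 = 58.39 °C
Rounded to 0.1 °C: CPT ≈ 58.4 °C

58.4 °C


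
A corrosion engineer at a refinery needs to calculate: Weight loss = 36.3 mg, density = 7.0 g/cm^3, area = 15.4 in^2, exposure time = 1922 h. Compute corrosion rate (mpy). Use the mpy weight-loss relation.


Apply the mpy weight-loss relation: CR = 534 * W / (D * A * T)
Numerator: 534 * 36.3 = 19384.2
Denominator: 7.0 * 15.4 * 1922 = 207191.6
CR = 19384.2 / 207191.6 = 0.09356 mpy

0.09356 mpy


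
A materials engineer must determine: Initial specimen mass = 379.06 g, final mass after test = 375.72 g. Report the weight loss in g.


Weight loss = initial − final
WL = 379.06 − 375.72 = 3.34 g

3.34 g


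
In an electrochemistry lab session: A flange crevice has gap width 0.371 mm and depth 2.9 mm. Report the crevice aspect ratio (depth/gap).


Aspect ratio = depth / gap
Ratio = 2.9 / 0.371 = 7.8

7.8


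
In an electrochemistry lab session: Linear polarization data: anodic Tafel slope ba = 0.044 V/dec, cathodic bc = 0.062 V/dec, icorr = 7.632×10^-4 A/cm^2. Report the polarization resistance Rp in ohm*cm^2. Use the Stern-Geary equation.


Apply the Stern-Geary equation: Rp = ba*bc / (2.303*icorr*(ba+bc))
ba*bc = 0.044*0.062 = 0.002728
ba+bc = 0.106; 2.303*icorr*(ba+bc) = 2.303*7.632×10^-4*0.106 = 1.8631086×10^-4
Rp = 0.002728 / 1.8631086×10^-4 = 14.64 ohm*cm^2

14.64 ohm*cm^2


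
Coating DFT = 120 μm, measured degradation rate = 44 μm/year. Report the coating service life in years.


Service life = thickness / degradation rate
Life = 120 / 44 = 2.7 years

2.7 years


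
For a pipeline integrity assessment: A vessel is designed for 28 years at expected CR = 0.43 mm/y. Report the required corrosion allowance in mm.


Corrosion allowance = CR × design life
CA = 0.43 * 28 = 12.04 mm

12.04 mm


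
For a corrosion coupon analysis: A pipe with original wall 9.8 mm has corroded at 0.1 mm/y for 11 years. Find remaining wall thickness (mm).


Remaining wall = original − CR × time
t = 9.8 − 0.1*11 = 9.8 − 1.1 = 8.7 mm

8.7 mm
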